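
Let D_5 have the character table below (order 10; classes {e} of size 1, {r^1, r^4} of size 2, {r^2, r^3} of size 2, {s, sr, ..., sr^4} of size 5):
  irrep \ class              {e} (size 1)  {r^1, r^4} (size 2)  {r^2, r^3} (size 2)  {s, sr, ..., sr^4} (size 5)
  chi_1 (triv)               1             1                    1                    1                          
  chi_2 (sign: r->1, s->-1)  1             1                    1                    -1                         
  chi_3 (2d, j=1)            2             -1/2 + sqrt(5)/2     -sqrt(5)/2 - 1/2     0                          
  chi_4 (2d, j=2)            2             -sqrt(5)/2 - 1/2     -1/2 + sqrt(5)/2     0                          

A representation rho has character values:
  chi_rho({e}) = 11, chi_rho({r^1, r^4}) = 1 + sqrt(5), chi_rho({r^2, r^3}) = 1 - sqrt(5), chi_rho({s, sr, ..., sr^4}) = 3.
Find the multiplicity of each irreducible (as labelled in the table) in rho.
Multiplicities: chi_1: 3, chi_2: 0, chi_3: 3, chi_4: 1.

Why: Use <chi_rho, chi> = (1/|G|) sum_C |C| * chi_rho(C) * conj(chi(C)) with |G| = 10 for each irreducible chi in the table:
  <chi_rho, chi_1> = (1/10)[1*(11)*conj(1) + 2*(1 + sqrt(5))*conj(1) + 2*(1 - sqrt(5))*conj(1) + 5*(3)*conj(1)]
      = (1/10)[(11) + (2 + 2*sqrt(5)) + (2 - 2*sqrt(5)) + (15)] = 30/10 = 3
  <chi_rho, chi_2> = (1/10)[1*(11)*conj(1) + 2*(1 + sqrt(5))*conj(1) + 2*(1 - sqrt(5))*conj(1) + 5*(3)*conj(-1)]
      = (1/10)[(11) + (2 + 2*sqrt(5)) + (2 - 2*sqrt(5)) + (-15)] = 0/10 = 0
  <chi_rho, chi_3> = (1/10)[1*(11)*conj(2) + 2*(1 + sqrt(5))*conj(-1/2 + sqrt(5)/2) + 2*(1 - sqrt(5))*conj(-sqrt(5)/2 - 1/2) + 5*(3)*conj(0)]
      = (1/10)[(22) + (4) + (4) + (0)] = 30/10 = 3
  <chi_rho, chi_4> = (1/10)[1*(11)*conj(2) + 2*(1 + sqrt(5))*conj(-sqrt(5)/2 - 1/2) + 2*(1 - sqrt(5))*conj(-1/2 + sqrt(5)/2) + 5*(3)*conj(0)]
      = (1/10)[(22) + (-6 - 2*sqrt(5)) + (-6 + 2*sqrt(5)) + (0)] = 10/10 = 1
Dimension check: dim(rho) = sum (mult * dim) = 3*1 + 0*1 + 3*2 + 1*2 = 11 = chi_rho(e) = 11.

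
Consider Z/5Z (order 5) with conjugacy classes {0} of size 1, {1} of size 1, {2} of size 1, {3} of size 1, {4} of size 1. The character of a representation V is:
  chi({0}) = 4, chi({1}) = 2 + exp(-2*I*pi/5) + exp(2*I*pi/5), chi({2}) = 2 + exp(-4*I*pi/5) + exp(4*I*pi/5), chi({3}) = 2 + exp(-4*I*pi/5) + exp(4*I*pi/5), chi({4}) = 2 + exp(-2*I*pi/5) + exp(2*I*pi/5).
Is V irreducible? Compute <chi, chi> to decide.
Not irreducible (reducible): <chi, chi> = 6 > 1.

<chi, chi> = (1/|G|) sum_C |C| * |chi(C)|^2 = (1/5)[1*|4|^2 + 1*|2 + exp(-2*I*pi/5) + exp(2*I*pi/5)|^2 + 1*|2 + exp(-4*I*pi/5) + exp(4*I*pi/5)|^2 + 1*|2 + exp(-4*I*pi/5) + exp(4*I*pi/5)|^2 + 1*|2 + exp(-2*I*pi/5) + exp(2*I*pi/5)|^2]
  = (1/5)[(16) + (6 + 4*exp(-2*I*pi/5) + exp(-4*I*pi/5) + exp(4*I*pi/5) + 4*exp(2*I*pi/5)) + (6 + 4*exp(-4*I*pi/5) + exp(-2*I*pi/5) + exp(2*I*pi/5) + 4*exp(4*I*pi/5)) + (6 + 4*exp(-4*I*pi/5) + exp(-2*I*pi/5) + exp(2*I*pi/5) + 4*exp(4*I*pi/5)) + (6 + 4*exp(-2*I*pi/5) + exp(-4*I*pi/5) + exp(4*I*pi/5) + 4*exp(2*I*pi/5))] = 30/5 = 6.
(Exp terms are combined using exp(i*s)*conj(exp(i*t)) = exp(i*(s-t)), and sums of them are collapsed using the identity that for every m > 1 the m distinct m-th roots of unity sum to 0, e.g. 1 + exp(2*I*pi/3) + exp(-2*I*pi/3) = 0.)
A character is irreducible iff <chi, chi> = 1, so this representation is reducible.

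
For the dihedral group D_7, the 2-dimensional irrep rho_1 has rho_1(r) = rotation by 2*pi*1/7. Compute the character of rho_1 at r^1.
chi_{rho_1}(r^1) = 2*cos(2*pi*1*1/7) = 2*cos(2*pi/7)

Explanation: rho_1(r^1) is rotation by angle 2*pi*1*1/7, whose trace is 2*cos(2*pi*1*1/7) = 2*cos(2*pi/7).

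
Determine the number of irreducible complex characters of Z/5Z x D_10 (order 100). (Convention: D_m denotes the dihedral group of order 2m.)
40

Argument: The number of irreducible complex representations of a finite group equals its number of conjugacy classes. For a direct product, #classes(G x H) = #classes(G) * #classes(H). Z/5Z has 5 classes (abelian), D_10 has 8 classes, so 5 * 8 = 40, so Z/5Z x D_10 (order 100) has exactly 40 irreducible complex representations.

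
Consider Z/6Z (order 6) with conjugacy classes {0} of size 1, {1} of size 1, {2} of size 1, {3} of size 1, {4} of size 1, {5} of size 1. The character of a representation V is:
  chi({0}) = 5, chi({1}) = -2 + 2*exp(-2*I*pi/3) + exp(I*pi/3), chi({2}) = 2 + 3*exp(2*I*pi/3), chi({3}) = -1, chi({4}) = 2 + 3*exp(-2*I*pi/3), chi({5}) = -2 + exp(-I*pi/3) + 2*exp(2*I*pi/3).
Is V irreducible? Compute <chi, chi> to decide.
Not irreducible (reducible): <chi, chi> = 9 > 1.

Details: <chi, chi> = (1/|G|) sum_C |C| * |chi(C)|^2 = (1/6)[1*|5|^2 + 1*|-2 + 2*exp(-2*I*pi/3) + exp(I*pi/3)|^2 + 1*|2 + 3*exp(2*I*pi/3)|^2 + 1*|-1|^2 + 1*|2 + 3*exp(-2*I*pi/3)|^2 + 1*|-2 + exp(-I*pi/3) + 2*exp(2*I*pi/3)|^2]
  = (1/6)[(25) + (7) + (7) + (1) + (7) + (7)] = 54/6 = 9.
(Exp terms are combined using exp(i*s)*conj(exp(i*t)) = exp(i*(s-t)), and sums of them are collapsed using the identity that for every m > 1 the m distinct m-th roots of unity sum to 0, e.g. 1 + exp(2*I*pi/3) + exp(-2*I*pi/3) = 0.)
A character is irreducible iff <chi, chi> = 1, so this representation is reducible.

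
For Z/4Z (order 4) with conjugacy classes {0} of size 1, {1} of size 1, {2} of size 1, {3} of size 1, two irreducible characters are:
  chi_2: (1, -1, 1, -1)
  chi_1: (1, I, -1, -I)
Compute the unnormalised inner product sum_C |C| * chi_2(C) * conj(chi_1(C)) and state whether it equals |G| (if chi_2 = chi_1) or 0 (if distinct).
Sum = 0; so <chi_2, chi_1> = 0 (distinct irreducibles are orthogonal).

Reasoning: Compute term by term over conjugacy classes (|C| * chi_2(C) * conj(chi_1(C))):
  1*(1)*conj(1) + 1*(-1)*conj(I) + 1*(1)*conj(-1) + 1*(-1)*conj(-I)
  = (1) + (I) + (-1) + (-I)
  = 0.
(Exp terms are combined using exp(i*s)*conj(exp(i*t)) = exp(i*(s-t)), and sums of them are collapsed using the identity that for every m > 1 the m distinct m-th roots of unity sum to 0, e.g. 1 + exp(2*I*pi/3) + exp(-2*I*pi/3) = 0.)
Dividing by |G| = 4 gives 0/4 = 0, matching the row-orthogonality relation <chi_2, chi_1> = [chi_2 = chi_1].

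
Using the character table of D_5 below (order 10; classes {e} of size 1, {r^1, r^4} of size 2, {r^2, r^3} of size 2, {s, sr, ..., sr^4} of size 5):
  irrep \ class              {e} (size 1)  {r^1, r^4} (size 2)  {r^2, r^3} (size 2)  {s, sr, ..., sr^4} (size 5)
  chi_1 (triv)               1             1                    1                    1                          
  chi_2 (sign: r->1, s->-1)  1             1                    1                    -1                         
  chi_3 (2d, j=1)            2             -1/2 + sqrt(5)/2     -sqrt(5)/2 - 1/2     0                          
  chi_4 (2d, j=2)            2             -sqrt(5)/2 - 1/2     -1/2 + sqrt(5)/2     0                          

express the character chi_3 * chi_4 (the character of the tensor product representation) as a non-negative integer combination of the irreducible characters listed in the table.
chi_3 tensor chi_4 = chi_3 + chi_4 (all other irreducibles have multiplicity 0).

Details: The character of a tensor product is the pointwise product (chi_3 * chi_4)(C) = chi_3(C) * chi_4(C):
  {e}: (2)*(2), {r^1, r^4}: (-1/2 + sqrt(5)/2)*(-sqrt(5)/2 - 1/2), {r^2, r^3}: (-sqrt(5)/2 - 1/2)*(-1/2 + sqrt(5)/2), {s, sr, ..., sr^4}: (0)*(0)
so (chi_3 * chi_4) takes values
  {e} -> 4, {r^1, r^4} -> -1, {r^2, r^3} -> -1, {s, sr, ..., sr^4} -> 0.
Now take the inner product of this character with each irreducible chi from the table, <chi_3*chi_4, chi> = (1/10) sum_C |C| (chi_3*chi_4)(C) conj(chi(C)):
  <chi_3*chi_4, chi_1> = (1/10)[1*(4)*conj(1) + 2*(-1)*conj(1) + 2*(-1)*conj(1) + 5*(0)*conj(1)]
      = (1/10)[(4) + (-2) + (-2) + (0)] = 0/10 = 0
  <chi_3*chi_4, chi_2> = (1/10)[1*(4)*conj(1) + 2*(-1)*conj(1) + 2*(-1)*conj(1) + 5*(0)*conj(-1)]
      = (1/10)[(4) + (-2) + (-2) + (0)] = 0/10 = 0
  <chi_3*chi_4, chi_3> = (1/10)[1*(4)*conj(2) + 2*(-1)*conj(-1/2 + sqrt(5)/2) + 2*(-1)*conj(-sqrt(5)/2 - 1/2) + 5*(0)*conj(0)]
      = (1/10)[(8) + (1 - sqrt(5)) + (1 + sqrt(5)) + (0)] = 10/10 = 1
  <chi_3*chi_4, chi_4> = (1/10)[1*(4)*conj(2) + 2*(-1)*conj(-sqrt(5)/2 - 1/2) + 2*(-1)*conj(-1/2 + sqrt(5)/2) + 5*(0)*conj(0)]
      = (1/10)[(8) + (1 + sqrt(5)) + (1 - sqrt(5)) + (0)] = 10/10 = 1
Hence the multiplicities are chi_3: 1, chi_4: 1. Dimension check: dim(chi_3)*dim(chi_4) = 2*2 = 4 and sum (mult * dim) = 1*2 + 1*2 = 4.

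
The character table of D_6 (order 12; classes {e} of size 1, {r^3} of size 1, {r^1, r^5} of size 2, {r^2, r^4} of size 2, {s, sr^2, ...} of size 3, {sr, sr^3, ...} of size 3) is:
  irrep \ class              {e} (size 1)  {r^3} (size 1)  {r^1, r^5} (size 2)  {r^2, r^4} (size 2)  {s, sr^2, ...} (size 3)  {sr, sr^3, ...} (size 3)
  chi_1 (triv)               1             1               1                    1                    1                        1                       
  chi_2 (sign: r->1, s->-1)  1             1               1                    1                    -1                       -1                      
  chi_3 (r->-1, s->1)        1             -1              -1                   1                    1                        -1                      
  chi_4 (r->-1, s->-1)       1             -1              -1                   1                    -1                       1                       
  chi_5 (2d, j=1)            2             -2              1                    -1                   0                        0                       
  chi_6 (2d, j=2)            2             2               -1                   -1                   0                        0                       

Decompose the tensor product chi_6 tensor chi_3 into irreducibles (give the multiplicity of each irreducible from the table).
chi_6 tensor chi_3 = chi_5 (all other irreducibles have multiplicity 0).

Reasoning: The character of a tensor product is the pointwise product (chi_6 * chi_3)(C) = chi_6(C) * chi_3(C):
  {e}: (2)*(1), {r^3}: (2)*(-1), {r^1, r^5}: (-1)*(-1), {r^2, r^4}: (-1)*(1), {s, sr^2, ...}: (0)*(1), {sr, sr^3, ...}: (0)*(-1)
so (chi_6 * chi_3) takes values
  {e} -> 2, {r^3} -> -2, {r^1, r^5} -> 1, {r^2, r^4} -> -1, {s, sr^2, ...} -> 0, {sr, sr^3, ...} -> 0.
Now take the inner product of this character with each irreducible chi from the table, <chi_6*chi_3, chi> = (1/12) sum_C |C| (chi_6*chi_3)(C) conj(chi(C)):
  <chi_6*chi_3, chi_1> = (1/12)[1*(2)*conj(1) + 1*(-2)*conj(1) + 2*(1)*conj(1) + 2*(-1)*conj(1) + 3*(0)*conj(1) + 3*(0)*conj(1)]
      = (1/12)[(2) + (-2) + (2) + (-2) + (0) + (0)] = 0/12 = 0
  <chi_6*chi_3, chi_2> = (1/12)[1*(2)*conj(1) + 1*(-2)*conj(1) + 2*(1)*conj(1) + 2*(-1)*conj(1) + 3*(0)*conj(-1) + 3*(0)*conj(-1)]
      = (1/12)[(2) + (-2) + (2) + (-2) + (0) + (0)] = 0/12 = 0
  <chi_6*chi_3, chi_3> = (1/12)[1*(2)*conj(1) + 1*(-2)*conj(-1) + 2*(1)*conj(-1) + 2*(-1)*conj(1) + 3*(0)*conj(1) + 3*(0)*conj(-1)]
      = (1/12)[(2) + (2) + (-2) + (-2) + (0) + (0)] = 0/12 = 0
  <chi_6*chi_3, chi_4> = (1/12)[1*(2)*conj(1) + 1*(-2)*conj(-1) + 2*(1)*conj(-1) + 2*(-1)*conj(1) + 3*(0)*conj(-1) + 3*(0)*conj(1)]
      = (1/12)[(2) + (2) + (-2) + (-2) + (0) + (0)] = 0/12 = 0
  <chi_6*chi_3, chi_5> = (1/12)[1*(2)*conj(2) + 1*(-2)*conj(-2) + 2*(1)*conj(1) + 2*(-1)*conj(-1) + 3*(0)*conj(0) + 3*(0)*conj(0)]
      = (1/12)[(4) + (4) + (2) + (2) + (0) + (0)] = 12/12 = 1
  <chi_6*chi_3, chi_6> = (1/12)[1*(2)*conj(2) + 1*(-2)*conj(2) + 2*(1)*conj(-1) + 2*(-1)*conj(-1) + 3*(0)*conj(0) + 3*(0)*conj(0)]
      = (1/12)[(4) + (-4) + (-2) + (2) + (0) + (0)] = 0/12 = 0
Hence the multiplicities are chi_5: 1. Dimension check: dim(chi_6)*dim(chi_3) = 2*1 = 2 and sum (mult * dim) = 1*2 = 2.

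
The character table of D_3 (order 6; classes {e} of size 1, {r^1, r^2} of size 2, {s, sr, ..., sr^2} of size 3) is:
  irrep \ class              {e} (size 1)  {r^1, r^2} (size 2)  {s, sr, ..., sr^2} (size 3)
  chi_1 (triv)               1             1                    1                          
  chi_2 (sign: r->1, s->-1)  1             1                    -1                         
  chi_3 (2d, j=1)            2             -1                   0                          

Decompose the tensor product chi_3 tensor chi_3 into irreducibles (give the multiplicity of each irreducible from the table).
chi_3 tensor chi_3 = chi_1 + chi_2 + chi_3 (all other irreducibles have multiplicity 0).

Solution. The character of a tensor product is the pointwise product (chi_3 * chi_3)(C) = chi_3(C) * chi_3(C):
  {e}: (2)*(2), {r^1, r^2}: (-1)*(-1), {s, sr, ..., sr^2}: (0)*(0)
so (chi_3 * chi_3) takes values
  {e} -> 4, {r^1, r^2} -> 1, {s, sr, ..., sr^2} -> 0.
Now take the inner product of this character with each irreducible chi from the table, <chi_3*chi_3, chi> = (1/6) sum_C |C| (chi_3*chi_3)(C) conj(chi(C)):
  <chi_3*chi_3, chi_1> = (1/6)[1*(4)*conj(1) + 2*(1)*conj(1) + 3*(0)*conj(1)]
      = (1/6)[(4) + (2) + (0)] = 6/6 = 1
  <chi_3*chi_3, chi_2> = (1/6)[1*(4)*conj(1) + 2*(1)*conj(1) + 3*(0)*conj(-1)]
      = (1/6)[(4) + (2) + (0)] = 6/6 = 1
  <chi_3*chi_3, chi_3> = (1/6)[1*(4)*conj(2) + 2*(1)*conj(-1) + 3*(0)*conj(0)]
      = (1/6)[(8) + (-2) + (0)] = 6/6 = 1
Hence the multiplicities are chi_1: 1, chi_2: 1, chi_3: 1. Dimension check: dim(chi_3)*dim(chi_3) = 2*2 = 4 and sum (mult * dim) = 1*1 + 1*1 + 1*2 = 4.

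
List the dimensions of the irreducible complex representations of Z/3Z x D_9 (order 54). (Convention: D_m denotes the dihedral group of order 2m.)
Dimensions: 1, 1, 1, 1, 1, 1, 2, 2, 2, 2, 2, 2, 2, 2, 2, 2, 2, 2

Proof sketch: There are 18 irreducibles (= number of conjugacy classes). Their dimensions d_i satisfy sum d_i^2 = |G| = 54: 1 + 1 + 1 + 1 + 1 + 1 + 4 + 4 + 4 + 4 + 4 + 4 + 4 + 4 + 4 + 4 + 4 + 4 = 54. (For the product with Z/3Z: each of the 3 1-dim characters of Z/3Z tensors with each irrep of D_9, giving 3 copies of each D_9-dimension.)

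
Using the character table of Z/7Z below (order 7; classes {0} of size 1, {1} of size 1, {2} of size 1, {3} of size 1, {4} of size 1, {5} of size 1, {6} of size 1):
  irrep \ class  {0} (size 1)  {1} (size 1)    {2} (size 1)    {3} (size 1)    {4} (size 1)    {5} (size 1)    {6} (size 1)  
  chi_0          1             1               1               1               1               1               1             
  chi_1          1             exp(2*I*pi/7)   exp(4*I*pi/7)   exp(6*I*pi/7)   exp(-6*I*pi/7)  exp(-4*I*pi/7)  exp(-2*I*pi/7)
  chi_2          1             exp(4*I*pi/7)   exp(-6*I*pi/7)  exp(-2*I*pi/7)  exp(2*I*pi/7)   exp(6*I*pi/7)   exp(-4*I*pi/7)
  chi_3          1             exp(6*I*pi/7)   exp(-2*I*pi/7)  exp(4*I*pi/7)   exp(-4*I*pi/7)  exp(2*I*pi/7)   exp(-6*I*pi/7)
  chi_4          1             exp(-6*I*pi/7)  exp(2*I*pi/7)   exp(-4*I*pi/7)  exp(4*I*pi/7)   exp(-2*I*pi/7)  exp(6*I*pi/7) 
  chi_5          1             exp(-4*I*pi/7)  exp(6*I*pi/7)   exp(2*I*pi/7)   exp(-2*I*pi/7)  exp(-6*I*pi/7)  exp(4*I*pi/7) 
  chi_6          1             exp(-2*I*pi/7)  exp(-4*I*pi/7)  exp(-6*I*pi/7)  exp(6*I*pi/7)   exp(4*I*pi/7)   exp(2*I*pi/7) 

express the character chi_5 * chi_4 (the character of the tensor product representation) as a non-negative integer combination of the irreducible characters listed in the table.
chi_5 tensor chi_4 = chi_2 (all other irreducibles have multiplicity 0).

Why: The character of a tensor product is the pointwise product (chi_5 * chi_4)(C) = chi_5(C) * chi_4(C):
  {0}: (1)*(1), {1}: (exp(-4*I*pi/7))*(exp(-6*I*pi/7)), {2}: (exp(6*I*pi/7))*(exp(2*I*pi/7)), {3}: (exp(2*I*pi/7))*(exp(-4*I*pi/7)), {4}: (exp(-2*I*pi/7))*(exp(4*I*pi/7)), {5}: (exp(-6*I*pi/7))*(exp(-2*I*pi/7)), {6}: (exp(4*I*pi/7))*(exp(6*I*pi/7))
so (chi_5 * chi_4) takes values
  {0} -> 1, {1} -> exp(4*I*pi/7), {2} -> exp(-6*I*pi/7), {3} -> exp(-2*I*pi/7), {4} -> exp(2*I*pi/7), {5} -> exp(6*I*pi/7), {6} -> exp(-4*I*pi/7).
Now take the inner product of this character with each irreducible chi from the table, <chi_5*chi_4, chi> = (1/7) sum_C |C| (chi_5*chi_4)(C) conj(chi(C)):
  <chi_5*chi_4, chi_0> = (1/7)[1*(1)*conj(1) + 1*(exp(4*I*pi/7))*conj(1) + 1*(exp(-6*I*pi/7))*conj(1) + 1*(exp(-2*I*pi/7))*conj(1) + 1*(exp(2*I*pi/7))*conj(1) + 1*(exp(6*I*pi/7))*conj(1) + 1*(exp(-4*I*pi/7))*conj(1)]
      = (1/7)[(1) + (exp(4*I*pi/7)) + (exp(-6*I*pi/7)) + (exp(-2*I*pi/7)) + (exp(2*I*pi/7)) + (exp(6*I*pi/7)) + (exp(-4*I*pi/7))] = 0/7 = 0
  <chi_5*chi_4, chi_1> = (1/7)[1*(1)*conj(1) + 1*(exp(4*I*pi/7))*conj(exp(2*I*pi/7)) + 1*(exp(-6*I*pi/7))*conj(exp(4*I*pi/7)) + 1*(exp(-2*I*pi/7))*conj(exp(6*I*pi/7)) + 1*(exp(2*I*pi/7))*conj(exp(-6*I*pi/7)) + 1*(exp(6*I*pi/7))*conj(exp(-4*I*pi/7)) + 1*(exp(-4*I*pi/7))*conj(exp(-2*I*pi/7))]
      = (1/7)[(1) + (exp(2*I*pi/7)) + (exp(4*I*pi/7)) + (exp(6*I*pi/7)) + (exp(-6*I*pi/7)) + (exp(-4*I*pi/7)) + (exp(-2*I*pi/7))] = 0/7 = 0
  <chi_5*chi_4, chi_2> = (1/7)[1*(1)*conj(1) + 1*(exp(4*I*pi/7))*conj(exp(4*I*pi/7)) + 1*(exp(-6*I*pi/7))*conj(exp(-6*I*pi/7)) + 1*(exp(-2*I*pi/7))*conj(exp(-2*I*pi/7)) + 1*(exp(2*I*pi/7))*conj(exp(2*I*pi/7)) + 1*(exp(6*I*pi/7))*conj(exp(6*I*pi/7)) + 1*(exp(-4*I*pi/7))*conj(exp(-4*I*pi/7))]
      = (1/7)[(1) + (1) + (1) + (1) + (1) + (1) + (1)] = 7/7 = 1
  <chi_5*chi_4, chi_3> = (1/7)[1*(1)*conj(1) + 1*(exp(4*I*pi/7))*conj(exp(6*I*pi/7)) + 1*(exp(-6*I*pi/7))*conj(exp(-2*I*pi/7)) + 1*(exp(-2*I*pi/7))*conj(exp(4*I*pi/7)) + 1*(exp(2*I*pi/7))*conj(exp(-4*I*pi/7)) + 1*(exp(6*I*pi/7))*conj(exp(2*I*pi/7)) + 1*(exp(-4*I*pi/7))*conj(exp(-6*I*pi/7))]
      = (1/7)[(1) + (exp(-2*I*pi/7)) + (exp(-4*I*pi/7)) + (exp(-6*I*pi/7)) + (exp(6*I*pi/7)) + (exp(4*I*pi/7)) + (exp(2*I*pi/7))] = 0/7 = 0
  <chi_5*chi_4, chi_4> = (1/7)[1*(1)*conj(1) + 1*(exp(4*I*pi/7))*conj(exp(-6*I*pi/7)) + 1*(exp(-6*I*pi/7))*conj(exp(2*I*pi/7)) + 1*(exp(-2*I*pi/7))*conj(exp(-4*I*pi/7)) + 1*(exp(2*I*pi/7))*conj(exp(4*I*pi/7)) + 1*(exp(6*I*pi/7))*conj(exp(-2*I*pi/7)) + 1*(exp(-4*I*pi/7))*conj(exp(6*I*pi/7))]
      = (1/7)[(1) + (exp(-4*I*pi/7)) + (exp(6*I*pi/7)) + (exp(2*I*pi/7)) + (exp(-2*I*pi/7)) + (exp(-6*I*pi/7)) + (exp(4*I*pi/7))] = 0/7 = 0
  <chi_5*chi_4, chi_5> = (1/7)[1*(1)*conj(1) + 1*(exp(4*I*pi/7))*conj(exp(-4*I*pi/7)) + 1*(exp(-6*I*pi/7))*conj(exp(6*I*pi/7)) + 1*(exp(-2*I*pi/7))*conj(exp(2*I*pi/7)) + 1*(exp(2*I*pi/7))*conj(exp(-2*I*pi/7)) + 1*(exp(6*I*pi/7))*conj(exp(-6*I*pi/7)) + 1*(exp(-4*I*pi/7))*conj(exp(4*I*pi/7))]
      = (1/7)[(1) + (exp(-6*I*pi/7)) + (exp(2*I*pi/7)) + (exp(-4*I*pi/7)) + (exp(4*I*pi/7)) + (exp(-2*I*pi/7)) + (exp(6*I*pi/7))] = 0/7 = 0
  <chi_5*chi_4, chi_6> = (1/7)[1*(1)*conj(1) + 1*(exp(4*I*pi/7))*conj(exp(-2*I*pi/7)) + 1*(exp(-6*I*pi/7))*conj(exp(-4*I*pi/7)) + 1*(exp(-2*I*pi/7))*conj(exp(-6*I*pi/7)) + 1*(exp(2*I*pi/7))*conj(exp(6*I*pi/7)) + 1*(exp(6*I*pi/7))*conj(exp(4*I*pi/7)) + 1*(exp(-4*I*pi/7))*conj(exp(2*I*pi/7))]
      = (1/7)[(1) + (exp(6*I*pi/7)) + (exp(-2*I*pi/7)) + (exp(4*I*pi/7)) + (exp(-4*I*pi/7)) + (exp(2*I*pi/7)) + (exp(-6*I*pi/7))] = 0/7 = 0
(Exp terms are combined using exp(i*s)*conj(exp(i*t)) = exp(i*(s-t)), and sums of them are collapsed using the identity that for every m > 1 the m distinct m-th roots of unity sum to 0, e.g. 1 + exp(2*I*pi/3) + exp(-2*I*pi/3) = 0.)
Hence the multiplicities are chi_2: 1. Dimension check: dim(chi_5)*dim(chi_4) = 1*1 = 1 and sum (mult * dim) = 1*1 = 1.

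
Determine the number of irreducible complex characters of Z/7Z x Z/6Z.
42

Working: The number of irreducible complex representations of a finite group equals its number of conjugacy classes. Z/7Z x Z/6Z is abelian of order 42, so every element is its own conjugacy class: 42 classes, so Z/7Z x Z/6Z (order 42) has exactly 42 irreducible complex representations.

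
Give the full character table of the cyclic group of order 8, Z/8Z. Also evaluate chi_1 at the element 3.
Character table of Z/8Z (irreps indexed chi_0,...,chi_7 with chi_k(m) = zeta_8^(k*m), zeta_8 = exp(2*pi*i/8)):
  irrep \ class  {0} (size 1)  {1} (size 1)    {2} (size 1)  {3} (size 1)    {4} (size 1)  {5} (size 1)    {6} (size 1)  {7} (size 1)  
  chi_0          1             1               1             1               1             1               1             1             
  chi_1          1             exp(I*pi/4)     I             exp(3*I*pi/4)   -1            exp(-3*I*pi/4)  -I            exp(-I*pi/4)  
  chi_2          1             I               -1            -I              1             I               -1            -I            
  chi_3          1             exp(3*I*pi/4)   -I            exp(I*pi/4)     -1            exp(-I*pi/4)    I             exp(-3*I*pi/4)
  chi_4          1             -1              1             -1              1             -1              1             -1            
  chi_5          1             exp(-3*I*pi/4)  I             exp(-I*pi/4)    -1            exp(I*pi/4)     -I            exp(3*I*pi/4) 
  chi_6          1             -I              -1            I               1             -I              -1            I             
  chi_7          1             exp(-I*pi/4)    -I            exp(-3*I*pi/4)  -1            exp(3*I*pi/4)   I             exp(I*pi/4)   

Spot check: chi_1(3) = zeta_8^(1*3) = zeta_8^3 = exp(3*I*pi/4).

Explanation: Z/8Z is abelian, so all 8 irreducible complex representations are 1-dimensional. They are given by chi_k(m) = zeta_8^(k*m) for k = 0,...,7. Row orthogonality: sum_m chi_k(m) conj(chi_l(m)) = 8 * [k = l].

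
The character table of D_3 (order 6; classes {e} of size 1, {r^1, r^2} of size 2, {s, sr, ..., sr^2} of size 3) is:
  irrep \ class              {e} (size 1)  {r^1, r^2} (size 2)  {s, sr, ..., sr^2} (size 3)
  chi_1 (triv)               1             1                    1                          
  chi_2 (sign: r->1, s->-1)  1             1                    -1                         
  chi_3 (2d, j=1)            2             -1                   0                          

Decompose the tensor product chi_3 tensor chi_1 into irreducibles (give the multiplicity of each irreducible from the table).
chi_3 tensor chi_1 = chi_3 (all other irreducibles have multiplicity 0).

Working: The character of a tensor product is the pointwise product (chi_3 * chi_1)(C) = chi_3(C) * chi_1(C):
  {e}: (2)*(1), {r^1, r^2}: (-1)*(1), {s, sr, ..., sr^2}: (0)*(1)
so (chi_3 * chi_1) takes values
  {e} -> 2, {r^1, r^2} -> -1, {s, sr, ..., sr^2} -> 0.
Now take the inner product of this character with each irreducible chi from the table, <chi_3*chi_1, chi> = (1/6) sum_C |C| (chi_3*chi_1)(C) conj(chi(C)):
  <chi_3*chi_1, chi_1> = (1/6)[1*(2)*conj(1) + 2*(-1)*conj(1) + 3*(0)*conj(1)]
      = (1/6)[(2) + (-2) + (0)] = 0/6 = 0
  <chi_3*chi_1, chi_2> = (1/6)[1*(2)*conj(1) + 2*(-1)*conj(1) + 3*(0)*conj(-1)]
      = (1/6)[(2) + (-2) + (0)] = 0/6 = 0
  <chi_3*chi_1, chi_3> = (1/6)[1*(2)*conj(2) + 2*(-1)*conj(-1) + 3*(0)*conj(0)]
      = (1/6)[(4) + (2) + (0)] = 6/6 = 1
Hence the multiplicities are chi_3: 1. Dimension check: dim(chi_3)*dim(chi_1) = 2*1 = 2 and sum (mult * dim) = 1*2 = 2.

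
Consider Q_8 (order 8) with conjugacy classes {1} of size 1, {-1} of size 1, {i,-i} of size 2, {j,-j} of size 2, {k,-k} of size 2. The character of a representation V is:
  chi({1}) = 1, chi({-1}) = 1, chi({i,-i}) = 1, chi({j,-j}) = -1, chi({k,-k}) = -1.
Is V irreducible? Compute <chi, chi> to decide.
Irreducible: <chi, chi> = 1.

Argument: <chi, chi> = (1/|G|) sum_C |C| * |chi(C)|^2 = (1/8)[1*|1|^2 + 1*|1|^2 + 2*|1|^2 + 2*|-1|^2 + 2*|-1|^2]
  = (1/8)[(1) + (1) + (2) + (2) + (2)] = 8/8 = 1.
A character is irreducible iff <chi, chi> = 1, so this representation is irreducible.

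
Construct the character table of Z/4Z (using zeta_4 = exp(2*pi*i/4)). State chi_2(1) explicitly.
Character table of Z/4Z (irreps indexed chi_0,...,chi_3 with chi_k(m) = zeta_4^(k*m), zeta_4 = exp(2*pi*i/4)):
  irrep \ class  {0} (size 1)  {1} (size 1)  {2} (size 1)  {3} (size 1)
  chi_0          1             1             1             1           
  chi_1          1             I             -1            -I          
  chi_2          1             -1            1             -1          
  chi_3          1             -I            -1            I           

Spot check: chi_2(1) = zeta_4^(2*1) = zeta_4^2 = -1.

Working: Z/4Z is abelian, so all 4 irreducible complex representations are 1-dimensional. They are given by chi_k(m) = zeta_4^(k*m) for k = 0,...,3. Row orthogonality: sum_m chi_k(m) conj(chi_l(m)) = 4 * [k = l].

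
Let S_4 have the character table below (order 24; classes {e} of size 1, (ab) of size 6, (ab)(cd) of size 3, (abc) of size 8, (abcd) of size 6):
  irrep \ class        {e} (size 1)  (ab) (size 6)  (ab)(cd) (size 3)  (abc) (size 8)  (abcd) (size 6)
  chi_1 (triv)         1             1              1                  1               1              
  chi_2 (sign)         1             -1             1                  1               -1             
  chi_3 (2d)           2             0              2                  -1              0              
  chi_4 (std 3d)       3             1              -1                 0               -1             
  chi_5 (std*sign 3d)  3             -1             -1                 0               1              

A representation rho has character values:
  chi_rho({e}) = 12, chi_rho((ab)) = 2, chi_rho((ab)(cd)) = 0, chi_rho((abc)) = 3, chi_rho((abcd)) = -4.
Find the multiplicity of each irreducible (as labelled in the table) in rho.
Multiplicities: chi_1: 1, chi_2: 2, chi_3: 0, chi_4: 3, chi_5: 0.

Use <chi_rho, chi> = (1/|G|) sum_C |C| * chi_rho(C) * conj(chi(C)) with |G| = 24 for each irreducible chi in the table:
  <chi_rho, chi_1> = (1/24)[1*(12)*conj(1) + 6*(2)*conj(1) + 3*(0)*conj(1) + 8*(3)*conj(1) + 6*(-4)*conj(1)]
      = (1/24)[(12) + (12) + (0) + (24) + (-24)] = 24/24 = 1
  <chi_rho, chi_2> = (1/24)[1*(12)*conj(1) + 6*(2)*conj(-1) + 3*(0)*conj(1) + 8*(3)*conj(1) + 6*(-4)*conj(-1)]
      = (1/24)[(12) + (-12) + (0) + (24) + (24)] = 48/24 = 2
  <chi_rho, chi_3> = (1/24)[1*(12)*conj(2) + 6*(2)*conj(0) + 3*(0)*conj(2) + 8*(3)*conj(-1) + 6*(-4)*conj(0)]
      = (1/24)[(24) + (0) + (0) + (-24) + (0)] = 0/24 = 0
  <chi_rho, chi_4> = (1/24)[1*(12)*conj(3) + 6*(2)*conj(1) + 3*(0)*conj(-1) + 8*(3)*conj(0) + 6*(-4)*conj(-1)]
      = (1/24)[(36) + (12) + (0) + (0) + (24)] = 72/24 = 3
  <chi_rho, chi_5> = (1/24)[1*(12)*conj(3) + 6*(2)*conj(-1) + 3*(0)*conj(-1) + 8*(3)*conj(0) + 6*(-4)*conj(1)]
      = (1/24)[(36) + (-12) + (0) + (0) + (-24)] = 0/24 = 0
Dimension check: dim(rho) = sum (mult * dim) = 1*1 + 2*1 + 0*2 + 3*3 + 0*3 = 12 = chi_rho(e) = 12.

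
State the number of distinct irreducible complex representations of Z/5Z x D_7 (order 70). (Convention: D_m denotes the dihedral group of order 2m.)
25

Working: The number of irreducible complex representations of a finite group equals its number of conjugacy classes. For a direct product, #classes(G x H) = #classes(G) * #classes(H). Z/5Z has 5 classes (abelian), D_7 has 5 classes, so 5 * 5 = 25, so Z/5Z x D_7 (order 70) has exactly 25 irreducible complex representations.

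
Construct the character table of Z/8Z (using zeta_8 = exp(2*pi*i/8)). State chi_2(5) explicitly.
Character table of Z/8Z (irreps indexed chi_0,...,chi_7 with chi_k(m) = zeta_8^(k*m), zeta_8 = exp(2*pi*i/8)):
  irrep \ class  {0} (size 1)  {1} (size 1)    {2} (size 1)  {3} (size 1)    {4} (size 1)  {5} (size 1)    {6} (size 1)  {7} (size 1)  
  chi_0          1             1               1             1               1             1               1             1             
  chi_1          1             exp(I*pi/4)     I             exp(3*I*pi/4)   -1            exp(-3*I*pi/4)  -I            exp(-I*pi/4)  
  chi_2          1             I               -1            -I              1             I               -1            -I            
  chi_3          1             exp(3*I*pi/4)   -I            exp(I*pi/4)     -1            exp(-I*pi/4)    I             exp(-3*I*pi/4)
  chi_4          1             -1              1             -1              1             -1              1             -1            
  chi_5          1             exp(-3*I*pi/4)  I             exp(-I*pi/4)    -1            exp(I*pi/4)     -I            exp(3*I*pi/4) 
  chi_6          1             -I              -1            I               1             -I              -1            I             
  chi_7          1             exp(-I*pi/4)    -I            exp(-3*I*pi/4)  -1            exp(3*I*pi/4)   I             exp(I*pi/4)   

Spot check: chi_2(5) = zeta_8^(2*5) = zeta_8^10 = I.

Working: Z/8Z is abelian, so all 8 irreducible complex representations are 1-dimensional. They are given by chi_k(m) = zeta_8^(k*m) for k = 0,...,7. Row orthogonality: sum_m chi_k(m) conj(chi_l(m)) = 8 * [k = l].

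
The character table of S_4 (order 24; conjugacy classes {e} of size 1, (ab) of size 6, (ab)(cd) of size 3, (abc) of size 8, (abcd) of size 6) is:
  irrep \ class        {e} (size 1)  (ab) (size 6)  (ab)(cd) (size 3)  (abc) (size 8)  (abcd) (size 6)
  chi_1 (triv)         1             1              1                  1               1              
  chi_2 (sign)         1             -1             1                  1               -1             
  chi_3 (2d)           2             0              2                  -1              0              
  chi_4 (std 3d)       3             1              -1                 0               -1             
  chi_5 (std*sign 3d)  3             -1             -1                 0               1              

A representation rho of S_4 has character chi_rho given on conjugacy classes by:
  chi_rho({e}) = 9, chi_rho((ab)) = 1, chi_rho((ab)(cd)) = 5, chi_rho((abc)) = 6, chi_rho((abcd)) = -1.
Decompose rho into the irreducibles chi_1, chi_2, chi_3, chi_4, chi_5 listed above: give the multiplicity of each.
Multiplicities: chi_1: 3, chi_2: 3, chi_3: 0, chi_4: 1, chi_5: 0.

Derivation: Use <chi_rho, chi> = (1/|G|) sum_C |C| * chi_rho(C) * conj(chi(C)) with |G| = 24 for each irreducible chi in the table:
  <chi_rho, chi_1> = (1/24)[1*(9)*conj(1) + 6*(1)*conj(1) + 3*(5)*conj(1) + 8*(6)*conj(1) + 6*(-1)*conj(1)]
      = (1/24)[(9) + (6) + (15) + (48) + (-6)] = 72/24 = 3
  <chi_rho, chi_2> = (1/24)[1*(9)*conj(1) + 6*(1)*conj(-1) + 3*(5)*conj(1) + 8*(6)*conj(1) + 6*(-1)*conj(-1)]
      = (1/24)[(9) + (-6) + (15) + (48) + (6)] = 72/24 = 3
  <chi_rho, chi_3> = (1/24)[1*(9)*conj(2) + 6*(1)*conj(0) + 3*(5)*conj(2) + 8*(6)*conj(-1) + 6*(-1)*conj(0)]
      = (1/24)[(18) + (0) + (30) + (-48) + (0)] = 0/24 = 0
  <chi_rho, chi_4> = (1/24)[1*(9)*conj(3) + 6*(1)*conj(1) + 3*(5)*conj(-1) + 8*(6)*conj(0) + 6*(-1)*conj(-1)]
      = (1/24)[(27) + (6) + (-15) + (0) + (6)] = 24/24 = 1
  <chi_rho, chi_5> = (1/24)[1*(9)*conj(3) + 6*(1)*conj(-1) + 3*(5)*conj(-1) + 8*(6)*conj(0) + 6*(-1)*conj(1)]
      = (1/24)[(27) + (-6) + (-15) + (0) + (-6)] = 0/24 = 0
Dimension check: dim(rho) = sum (mult * dim) = 3*1 + 3*1 + 0*2 + 1*3 + 0*3 = 9 = chi_rho(e) = 9.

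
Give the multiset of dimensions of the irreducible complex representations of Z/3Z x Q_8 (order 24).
Dimensions: 1, 1, 1, 1, 1, 1, 1, 1, 1, 1, 1, 1, 2, 2, 2

Solution. There are 15 irreducibles (= number of conjugacy classes). Their dimensions d_i satisfy sum d_i^2 = |G| = 24: 1 + 1 + 1 + 1 + 1 + 1 + 1 + 1 + 1 + 1 + 1 + 1 + 4 + 4 + 4 = 24. (For the product with Z/3Z: each of the 3 1-dim characters of Z/3Z tensors with each irrep of Q_8, giving 3 copies of each Q_8-dimension.)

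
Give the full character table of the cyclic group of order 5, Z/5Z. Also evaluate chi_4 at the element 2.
Character table of Z/5Z (irreps indexed chi_0,...,chi_4 with chi_k(m) = zeta_5^(k*m), zeta_5 = exp(2*pi*i/5)):
  irrep \ class  {0} (size 1)  {1} (size 1)    {2} (size 1)    {3} (size 1)    {4} (size 1)  
  chi_0          1             1               1               1               1             
  chi_1          1             exp(2*I*pi/5)   exp(4*I*pi/5)   exp(-4*I*pi/5)  exp(-2*I*pi/5)
  chi_2          1             exp(4*I*pi/5)   exp(-2*I*pi/5)  exp(2*I*pi/5)   exp(-4*I*pi/5)
  chi_3          1             exp(-4*I*pi/5)  exp(2*I*pi/5)   exp(-2*I*pi/5)  exp(4*I*pi/5) 
  chi_4          1             exp(-2*I*pi/5)  exp(-4*I*pi/5)  exp(4*I*pi/5)   exp(2*I*pi/5) 

Spot check: chi_4(2) = zeta_5^(4*2) = zeta_5^8 = exp(-4*I*pi/5).

Explanation: Z/5Z is abelian, so all 5 irreducible complex representations are 1-dimensional. They are given by chi_k(m) = zeta_5^(k*m) for k = 0,...,4. Row orthogonality: sum_m chi_k(m) conj(chi_l(m)) = 5 * [k = l].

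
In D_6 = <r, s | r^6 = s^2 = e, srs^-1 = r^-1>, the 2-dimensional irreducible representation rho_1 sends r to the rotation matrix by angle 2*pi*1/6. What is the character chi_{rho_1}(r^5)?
chi_{rho_1}(r^5) = 2*cos(2*pi*1*5/6) = 1

Why: rho_1(r^5) is rotation by angle 2*pi*1*5/6, whose trace is 2*cos(2*pi*1*5/6) = 1.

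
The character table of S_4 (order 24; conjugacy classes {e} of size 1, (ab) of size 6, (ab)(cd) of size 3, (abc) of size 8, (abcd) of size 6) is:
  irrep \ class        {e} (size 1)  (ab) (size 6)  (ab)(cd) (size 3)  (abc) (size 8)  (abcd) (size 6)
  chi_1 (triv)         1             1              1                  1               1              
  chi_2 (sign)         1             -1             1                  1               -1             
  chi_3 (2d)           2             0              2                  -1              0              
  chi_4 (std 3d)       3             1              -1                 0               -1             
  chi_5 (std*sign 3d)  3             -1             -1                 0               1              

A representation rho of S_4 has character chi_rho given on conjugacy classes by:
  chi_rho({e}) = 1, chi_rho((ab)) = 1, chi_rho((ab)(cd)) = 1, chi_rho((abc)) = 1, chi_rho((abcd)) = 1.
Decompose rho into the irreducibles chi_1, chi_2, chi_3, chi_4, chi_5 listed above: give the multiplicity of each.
Multiplicities: chi_1: 1, chi_2: 0, chi_3: 0, chi_4: 0, chi_5: 0.

Argument: Use <chi_rho, chi> = (1/|G|) sum_C |C| * chi_rho(C) * conj(chi(C)) with |G| = 24 for each irreducible chi in the table:
  <chi_rho, chi_1> = (1/24)[1*(1)*conj(1) + 6*(1)*conj(1) + 3*(1)*conj(1) + 8*(1)*conj(1) + 6*(1)*conj(1)]
      = (1/24)[(1) + (6) + (3) + (8) + (6)] = 24/24 = 1
  <chi_rho, chi_2> = (1/24)[1*(1)*conj(1) + 6*(1)*conj(-1) + 3*(1)*conj(1) + 8*(1)*conj(1) + 6*(1)*conj(-1)]
      = (1/24)[(1) + (-6) + (3) + (8) + (-6)] = 0/24 = 0
  <chi_rho, chi_3> = (1/24)[1*(1)*conj(2) + 6*(1)*conj(0) + 3*(1)*conj(2) + 8*(1)*conj(-1) + 6*(1)*conj(0)]
      = (1/24)[(2) + (0) + (6) + (-8) + (0)] = 0/24 = 0
  <chi_rho, chi_4> = (1/24)[1*(1)*conj(3) + 6*(1)*conj(1) + 3*(1)*conj(-1) + 8*(1)*conj(0) + 6*(1)*conj(-1)]
      = (1/24)[(3) + (6) + (-3) + (0) + (-6)] = 0/24 = 0
  <chi_rho, chi_5> = (1/24)[1*(1)*conj(3) + 6*(1)*conj(-1) + 3*(1)*conj(-1) + 8*(1)*conj(0) + 6*(1)*conj(1)]
      = (1/24)[(3) + (-6) + (-3) + (0) + (6)] = 0/24 = 0
Dimension check: dim(rho) = sum (mult * dim) = 1*1 + 0*1 + 0*2 + 0*3 + 0*3 = 1 = chi_rho(e) = 1.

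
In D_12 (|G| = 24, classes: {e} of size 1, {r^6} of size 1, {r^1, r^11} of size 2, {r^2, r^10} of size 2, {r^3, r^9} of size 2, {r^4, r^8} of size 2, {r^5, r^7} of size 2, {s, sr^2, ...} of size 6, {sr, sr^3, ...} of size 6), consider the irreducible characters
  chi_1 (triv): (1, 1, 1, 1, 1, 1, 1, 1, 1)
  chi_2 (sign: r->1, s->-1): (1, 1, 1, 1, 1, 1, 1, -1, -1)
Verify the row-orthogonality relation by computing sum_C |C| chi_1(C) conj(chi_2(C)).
Sum = 0; so <chi_1, chi_2> = 0 (distinct irreducibles are orthogonal).

Why: Compute term by term over conjugacy classes (|C| * chi_1(C) * conj(chi_2(C))):
  1*(1)*conj(1) + 1*(1)*conj(1) + 2*(1)*conj(1) + 2*(1)*conj(1) + 2*(1)*conj(1) + 2*(1)*conj(1) + 2*(1)*conj(1) + 6*(1)*conj(-1) + 6*(1)*conj(-1)
  = (1) + (1) + (2) + (2) + (2) + (2) + (2) + (-6) + (-6)
  = 0.
Dividing by |G| = 24 gives 0/24 = 0, matching the row-orthogonality relation <chi_1, chi_2> = [chi_1 = chi_2].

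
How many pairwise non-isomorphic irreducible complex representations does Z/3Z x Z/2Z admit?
6

Proof sketch: The number of irreducible complex representations of a finite group equals its number of conjugacy classes. Z/3Z x Z/2Z is abelian of order 6, so every element is its own conjugacy class: 6 classes, so Z/3Z x Z/2Z (order 6) has exactly 6 irreducible complex representations.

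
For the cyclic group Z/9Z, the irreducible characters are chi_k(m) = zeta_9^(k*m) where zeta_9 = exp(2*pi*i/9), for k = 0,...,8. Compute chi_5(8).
chi_5(8) = zeta_9^40 = exp(8*I*pi/9)

Proof sketch: chi_5(8) = zeta_9^(5*8) = zeta_9^40. Since zeta_9^9 = 1, this equals zeta_9^4 = exp(2*pi*i*4/9) = exp(8*I*pi/9).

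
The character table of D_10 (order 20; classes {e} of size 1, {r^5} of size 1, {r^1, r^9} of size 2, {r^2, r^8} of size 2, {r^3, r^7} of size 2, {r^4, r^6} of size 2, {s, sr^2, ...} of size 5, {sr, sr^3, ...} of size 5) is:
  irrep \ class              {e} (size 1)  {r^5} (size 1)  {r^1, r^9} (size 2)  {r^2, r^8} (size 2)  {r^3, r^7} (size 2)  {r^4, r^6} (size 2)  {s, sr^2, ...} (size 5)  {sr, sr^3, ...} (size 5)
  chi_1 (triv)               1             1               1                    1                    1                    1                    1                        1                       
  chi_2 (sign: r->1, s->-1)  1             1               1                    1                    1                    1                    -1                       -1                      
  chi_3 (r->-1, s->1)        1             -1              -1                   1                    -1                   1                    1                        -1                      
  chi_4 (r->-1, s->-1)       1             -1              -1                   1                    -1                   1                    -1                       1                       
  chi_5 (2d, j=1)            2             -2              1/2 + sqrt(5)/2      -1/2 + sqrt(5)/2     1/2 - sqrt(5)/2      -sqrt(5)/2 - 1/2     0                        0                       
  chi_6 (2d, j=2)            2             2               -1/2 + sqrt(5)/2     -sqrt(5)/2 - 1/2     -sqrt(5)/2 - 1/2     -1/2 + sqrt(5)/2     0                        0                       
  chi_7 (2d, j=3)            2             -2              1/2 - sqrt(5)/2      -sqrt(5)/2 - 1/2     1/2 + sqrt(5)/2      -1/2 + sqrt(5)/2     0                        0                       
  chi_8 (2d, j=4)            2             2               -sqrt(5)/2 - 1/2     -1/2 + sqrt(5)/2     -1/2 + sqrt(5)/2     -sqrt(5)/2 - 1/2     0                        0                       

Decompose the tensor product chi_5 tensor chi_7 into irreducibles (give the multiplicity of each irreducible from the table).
chi_5 tensor chi_7 = chi_6 + chi_8 (all other irreducibles have multiplicity 0).

Solution. The character of a tensor product is the pointwise product (chi_5 * chi_7)(C) = chi_5(C) * chi_7(C):
  {e}: (2)*(2), {r^5}: (-2)*(-2), {r^1, r^9}: (1/2 + sqrt(5)/2)*(1/2 - sqrt(5)/2), {r^2, r^8}: (-1/2 + sqrt(5)/2)*(-sqrt(5)/2 - 1/2), {r^3, r^7}: (1/2 - sqrt(5)/2)*(1/2 + sqrt(5)/2), {r^4, r^6}: (-sqrt(5)/2 - 1/2)*(-1/2 + sqrt(5)/2), {s, sr^2, ...}: (0)*(0), {sr, sr^3, ...}: (0)*(0)
so (chi_5 * chi_7) takes values
  {e} -> 4, {r^5} -> 4, {r^1, r^9} -> -1, {r^2, r^8} -> -1, {r^3, r^7} -> -1, {r^4, r^6} -> -1, {s, sr^2, ...} -> 0, {sr, sr^3, ...} -> 0.
Now take the inner product of this character with each irreducible chi from the table, <chi_5*chi_7, chi> = (1/20) sum_C |C| (chi_5*chi_7)(C) conj(chi(C)):
  <chi_5*chi_7, chi_1> = (1/20)[1*(4)*conj(1) + 1*(4)*conj(1) + 2*(-1)*conj(1) + 2*(-1)*conj(1) + 2*(-1)*conj(1) + 2*(-1)*conj(1) + 5*(0)*conj(1) + 5*(0)*conj(1)]
      = (1/20)[(4) + (4) + (-2) + (-2) + (-2) + (-2) + (0) + (0)] = 0/20 = 0
  <chi_5*chi_7, chi_2> = (1/20)[1*(4)*conj(1) + 1*(4)*conj(1) + 2*(-1)*conj(1) + 2*(-1)*conj(1) + 2*(-1)*conj(1) + 2*(-1)*conj(1) + 5*(0)*conj(-1) + 5*(0)*conj(-1)]
      = (1/20)[(4) + (4) + (-2) + (-2) + (-2) + (-2) + (0) + (0)] = 0/20 = 0
  <chi_5*chi_7, chi_3> = (1/20)[1*(4)*conj(1) + 1*(4)*conj(-1) + 2*(-1)*conj(-1) + 2*(-1)*conj(1) + 2*(-1)*conj(-1) + 2*(-1)*conj(1) + 5*(0)*conj(1) + 5*(0)*conj(-1)]
      = (1/20)[(4) + (-4) + (2) + (-2) + (2) + (-2) + (0) + (0)] = 0/20 = 0
  <chi_5*chi_7, chi_4> = (1/20)[1*(4)*conj(1) + 1*(4)*conj(-1) + 2*(-1)*conj(-1) + 2*(-1)*conj(1) + 2*(-1)*conj(-1) + 2*(-1)*conj(1) + 5*(0)*conj(-1) + 5*(0)*conj(1)]
      = (1/20)[(4) + (-4) + (2) + (-2) + (2) + (-2) + (0) + (0)] = 0/20 = 0
  <chi_5*chi_7, chi_5> = (1/20)[1*(4)*conj(2) + 1*(4)*conj(-2) + 2*(-1)*conj(1/2 + sqrt(5)/2) + 2*(-1)*conj(-1/2 + sqrt(5)/2) + 2*(-1)*conj(1/2 - sqrt(5)/2) + 2*(-1)*conj(-sqrt(5)/2 - 1/2) + 5*(0)*conj(0) + 5*(0)*conj(0)]
      = (1/20)[(8) + (-8) + (-sqrt(5) - 1) + (1 - sqrt(5)) + (-1 + sqrt(5)) + (1 + sqrt(5)) + (0) + (0)] = 0/20 = 0
  <chi_5*chi_7, chi_6> = (1/20)[1*(4)*conj(2) + 1*(4)*conj(2) + 2*(-1)*conj(-1/2 + sqrt(5)/2) + 2*(-1)*conj(-sqrt(5)/2 - 1/2) + 2*(-1)*conj(-sqrt(5)/2 - 1/2) + 2*(-1)*conj(-1/2 + sqrt(5)/2) + 5*(0)*conj(0) + 5*(0)*conj(0)]
      = (1/20)[(8) + (8) + (1 - sqrt(5)) + (1 + sqrt(5)) + (1 + sqrt(5)) + (1 - sqrt(5)) + (0) + (0)] = 20/20 = 1
  <chi_5*chi_7, chi_7> = (1/20)[1*(4)*conj(2) + 1*(4)*conj(-2) + 2*(-1)*conj(1/2 - sqrt(5)/2) + 2*(-1)*conj(-sqrt(5)/2 - 1/2) + 2*(-1)*conj(1/2 + sqrt(5)/2) + 2*(-1)*conj(-1/2 + sqrt(5)/2) + 5*(0)*conj(0) + 5*(0)*conj(0)]
      = (1/20)[(8) + (-8) + (-1 + sqrt(5)) + (1 + sqrt(5)) + (-sqrt(5) - 1) + (1 - sqrt(5)) + (0) + (0)] = 0/20 = 0
  <chi_5*chi_7, chi_8> = (1/20)[1*(4)*conj(2) + 1*(4)*conj(2) + 2*(-1)*conj(-sqrt(5)/2 - 1/2) + 2*(-1)*conj(-1/2 + sqrt(5)/2) + 2*(-1)*conj(-1/2 + sqrt(5)/2) + 2*(-1)*conj(-sqrt(5)/2 - 1/2) + 5*(0)*conj(0) + 5*(0)*conj(0)]
      = (1/20)[(8) + (8) + (1 + sqrt(5)) + (1 - sqrt(5)) + (1 - sqrt(5)) + (1 + sqrt(5)) + (0) + (0)] = 20/20 = 1
Hence the multiplicities are chi_6: 1, chi_8: 1. Dimension check: dim(chi_5)*dim(chi_7) = 2*2 = 4 and sum (mult * dim) = 1*2 + 1*2 = 4.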